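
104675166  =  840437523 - 735762357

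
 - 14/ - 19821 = 14/19821=0.00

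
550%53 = 20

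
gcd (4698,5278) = 58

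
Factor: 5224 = 2^3* 653^1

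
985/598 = 985/598 = 1.65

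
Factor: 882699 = 3^1 * 59^1*4987^1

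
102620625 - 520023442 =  - 417402817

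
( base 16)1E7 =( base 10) 487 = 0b111100111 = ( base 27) i1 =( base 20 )147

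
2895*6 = 17370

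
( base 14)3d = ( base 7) 106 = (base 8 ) 67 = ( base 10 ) 55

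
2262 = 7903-5641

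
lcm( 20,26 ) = 260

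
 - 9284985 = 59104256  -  68389241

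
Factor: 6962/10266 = 3^(-1)*29^(-1)*59^1= 59/87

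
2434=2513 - 79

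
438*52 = 22776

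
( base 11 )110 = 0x84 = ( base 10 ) 132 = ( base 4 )2010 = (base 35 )3R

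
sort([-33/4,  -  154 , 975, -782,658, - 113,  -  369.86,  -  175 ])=[ - 782,  -  369.86 , - 175, - 154, - 113,  -  33/4, 658,975 ]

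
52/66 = 26/33 = 0.79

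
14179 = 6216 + 7963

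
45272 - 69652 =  - 24380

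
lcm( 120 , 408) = 2040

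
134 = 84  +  50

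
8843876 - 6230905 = 2612971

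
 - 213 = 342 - 555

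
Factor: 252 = 2^2*3^2*7^1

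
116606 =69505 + 47101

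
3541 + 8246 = 11787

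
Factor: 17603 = 29^1*607^1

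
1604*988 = 1584752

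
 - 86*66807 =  - 5745402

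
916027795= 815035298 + 100992497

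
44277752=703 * 62984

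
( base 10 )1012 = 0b1111110100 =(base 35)sw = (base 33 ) um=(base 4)33310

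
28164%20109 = 8055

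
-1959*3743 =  - 7332537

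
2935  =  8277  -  5342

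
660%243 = 174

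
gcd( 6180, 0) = 6180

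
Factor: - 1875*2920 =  - 5475000 =- 2^3*3^1*5^5*73^1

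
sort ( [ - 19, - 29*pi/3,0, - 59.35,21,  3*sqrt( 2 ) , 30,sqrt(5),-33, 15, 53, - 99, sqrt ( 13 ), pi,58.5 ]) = [ - 99, - 59.35, - 33, - 29*pi/3  , - 19,  0,sqrt ( 5),pi,sqrt(13),3*sqrt(2),15,21,30,53 , 58.5]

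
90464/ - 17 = -90464/17 = - 5321.41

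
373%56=37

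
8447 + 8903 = 17350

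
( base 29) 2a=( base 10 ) 68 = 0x44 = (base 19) 3B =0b1000100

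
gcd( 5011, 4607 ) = 1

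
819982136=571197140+248784996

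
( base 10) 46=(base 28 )1i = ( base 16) 2E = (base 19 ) 28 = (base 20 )26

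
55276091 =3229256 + 52046835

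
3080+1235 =4315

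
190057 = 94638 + 95419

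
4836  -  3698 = 1138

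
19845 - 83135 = - 63290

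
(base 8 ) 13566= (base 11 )4570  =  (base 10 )6006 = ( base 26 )8N0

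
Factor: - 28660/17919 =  -2^2*3^(- 2 )*5^1*11^ (- 1)*181^( - 1)*1433^1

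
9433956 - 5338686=4095270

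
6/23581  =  6/23581 = 0.00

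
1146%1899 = 1146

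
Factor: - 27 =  - 3^3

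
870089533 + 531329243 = 1401418776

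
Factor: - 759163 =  - 293^1 * 2591^1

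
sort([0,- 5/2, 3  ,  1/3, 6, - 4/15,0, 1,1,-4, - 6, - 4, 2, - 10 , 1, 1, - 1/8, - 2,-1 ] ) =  [ - 10, - 6,  -  4, - 4, - 5/2, - 2,  -  1,-4/15, - 1/8, 0 , 0,1/3, 1, 1,1, 1,  2, 3,6]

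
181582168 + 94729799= 276311967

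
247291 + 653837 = 901128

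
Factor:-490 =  - 2^1*5^1*7^2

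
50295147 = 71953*699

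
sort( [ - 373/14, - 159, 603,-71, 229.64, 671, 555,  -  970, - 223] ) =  [ - 970,-223, - 159 ,-71, - 373/14, 229.64, 555, 603, 671 ] 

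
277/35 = 7 + 32/35 = 7.91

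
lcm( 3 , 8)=24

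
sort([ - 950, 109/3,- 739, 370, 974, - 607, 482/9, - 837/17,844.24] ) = [ - 950,  -  739,-607, - 837/17, 109/3, 482/9, 370, 844.24,974] 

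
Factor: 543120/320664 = 730/431 = 2^1*5^1*73^1*431^( - 1 )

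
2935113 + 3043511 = 5978624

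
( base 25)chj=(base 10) 7944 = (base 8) 17410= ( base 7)32106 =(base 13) 3801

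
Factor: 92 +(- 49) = 43= 43^1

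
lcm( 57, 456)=456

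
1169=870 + 299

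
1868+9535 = 11403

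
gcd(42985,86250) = 5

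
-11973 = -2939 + -9034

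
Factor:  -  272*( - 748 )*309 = 62867904   =  2^6*3^1*11^1 * 17^2*103^1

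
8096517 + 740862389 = 748958906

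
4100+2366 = 6466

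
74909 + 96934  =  171843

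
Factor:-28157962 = -2^1 * 7^1 *19^1*37^1 * 2861^1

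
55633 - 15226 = 40407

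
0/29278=0 = 0.00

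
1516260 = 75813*20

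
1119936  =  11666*96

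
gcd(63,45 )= 9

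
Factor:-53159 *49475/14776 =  - 2630041525/14776 = -  2^( - 3)*5^2*17^1*53^1*59^1*1847^(-1)*1979^1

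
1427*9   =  12843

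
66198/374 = 177 = 177.00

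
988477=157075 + 831402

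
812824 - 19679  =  793145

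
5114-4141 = 973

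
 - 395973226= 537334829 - 933308055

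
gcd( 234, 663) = 39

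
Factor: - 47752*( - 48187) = 2^3*47^1*127^1*48187^1 = 2301025624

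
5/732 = 5/732=0.01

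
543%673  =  543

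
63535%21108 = 211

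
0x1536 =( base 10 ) 5430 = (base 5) 133210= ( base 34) 4no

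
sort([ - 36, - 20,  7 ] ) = [ - 36,-20 , 7]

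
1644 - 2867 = - 1223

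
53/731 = 53/731 = 0.07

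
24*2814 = 67536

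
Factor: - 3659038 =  - 2^1*1829519^1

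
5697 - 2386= 3311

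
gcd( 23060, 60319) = 1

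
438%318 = 120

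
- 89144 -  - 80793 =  - 8351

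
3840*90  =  345600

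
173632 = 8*21704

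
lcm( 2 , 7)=14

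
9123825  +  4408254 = 13532079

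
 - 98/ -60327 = 98/60327 =0.00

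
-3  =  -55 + 52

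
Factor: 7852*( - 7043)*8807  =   - 487041508252= -2^2 * 13^1*151^1*7043^1*8807^1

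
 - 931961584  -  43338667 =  - 975300251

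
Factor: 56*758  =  2^4 *7^1*379^1 = 42448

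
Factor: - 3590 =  - 2^1*5^1 * 359^1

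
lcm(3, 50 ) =150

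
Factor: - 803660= - 2^2 * 5^1 * 11^1 * 13^1 * 281^1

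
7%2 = 1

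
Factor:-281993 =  - 281993^1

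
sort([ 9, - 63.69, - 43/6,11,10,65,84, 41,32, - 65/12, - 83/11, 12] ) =[ - 63.69, - 83/11, - 43/6 , - 65/12,9, 10 , 11, 12,32,41,65, 84]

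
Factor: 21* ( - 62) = -2^1*3^1*7^1 *31^1 = - 1302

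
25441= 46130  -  20689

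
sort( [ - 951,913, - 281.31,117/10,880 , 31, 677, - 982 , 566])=[-982, - 951, - 281.31, 117/10,31,566,  677, 880, 913] 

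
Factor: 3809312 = 2^5*13^1*9157^1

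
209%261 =209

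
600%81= 33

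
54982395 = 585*93987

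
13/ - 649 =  - 1 + 636/649=-0.02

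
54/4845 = 18/1615= 0.01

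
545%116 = 81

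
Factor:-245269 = -245269^1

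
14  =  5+9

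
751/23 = 32+15/23 = 32.65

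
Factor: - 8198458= - 2^1*4099229^1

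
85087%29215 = 26657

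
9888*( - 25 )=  - 247200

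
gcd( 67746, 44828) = 14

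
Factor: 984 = 2^3 * 3^1*41^1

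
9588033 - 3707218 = 5880815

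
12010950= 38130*315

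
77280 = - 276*( - 280 ) 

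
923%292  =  47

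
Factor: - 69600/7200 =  - 29/3= -3^( - 1)*29^1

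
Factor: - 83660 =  - 2^2*5^1*47^1*89^1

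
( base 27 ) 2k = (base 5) 244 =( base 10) 74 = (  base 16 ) 4A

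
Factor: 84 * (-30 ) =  - 2520 = - 2^3 * 3^2*5^1 * 7^1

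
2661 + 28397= 31058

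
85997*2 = 171994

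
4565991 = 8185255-3619264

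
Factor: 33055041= 3^1*19^1*29^1*19997^1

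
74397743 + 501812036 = 576209779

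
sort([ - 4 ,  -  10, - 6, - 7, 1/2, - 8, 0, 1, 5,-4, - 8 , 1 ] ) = [ - 10 , - 8, - 8, - 7,-6 ,  -  4 , - 4,0,1/2 , 1  ,  1, 5 ]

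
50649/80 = 633 + 9/80 = 633.11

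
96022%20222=15134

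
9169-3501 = 5668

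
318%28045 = 318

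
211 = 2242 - 2031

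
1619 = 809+810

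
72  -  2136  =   - 2064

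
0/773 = 0= 0.00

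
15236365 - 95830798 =-80594433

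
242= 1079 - 837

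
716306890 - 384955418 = 331351472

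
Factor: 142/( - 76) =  - 71/38 = - 2^( - 1) * 19^( - 1 )*71^1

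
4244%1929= 386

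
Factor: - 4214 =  - 2^1*7^2 *43^1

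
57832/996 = 58 + 16/249 = 58.06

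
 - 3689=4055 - 7744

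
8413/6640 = 8413/6640 = 1.27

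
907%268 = 103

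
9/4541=9/4541=0.00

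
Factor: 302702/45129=2^1*3^ (-1) * 7^(-2 ) * 17^1*29^1 =986/147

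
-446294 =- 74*6031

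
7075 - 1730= 5345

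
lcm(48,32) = 96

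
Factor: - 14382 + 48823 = 34441 = 11^1*31^1*101^1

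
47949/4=11987 + 1/4 = 11987.25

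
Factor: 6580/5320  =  2^(- 1 )*19^( - 1)*47^1=47/38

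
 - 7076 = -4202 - 2874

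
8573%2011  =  529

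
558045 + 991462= 1549507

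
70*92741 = 6491870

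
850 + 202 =1052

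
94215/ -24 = - 31405/8 = - 3925.62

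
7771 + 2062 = 9833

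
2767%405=337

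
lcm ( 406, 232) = 1624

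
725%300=125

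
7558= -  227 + 7785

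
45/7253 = 45/7253 = 0.01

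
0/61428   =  0= 0.00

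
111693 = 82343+29350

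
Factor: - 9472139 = -9472139^1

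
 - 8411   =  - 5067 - 3344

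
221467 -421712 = -200245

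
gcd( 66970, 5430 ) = 1810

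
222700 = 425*524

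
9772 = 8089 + 1683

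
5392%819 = 478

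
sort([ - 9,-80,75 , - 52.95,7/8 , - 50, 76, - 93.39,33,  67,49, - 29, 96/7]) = [ - 93.39,-80, - 52.95, - 50, - 29, - 9,7/8,96/7,33,49,67 , 75,76]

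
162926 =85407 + 77519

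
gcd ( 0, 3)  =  3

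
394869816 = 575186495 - 180316679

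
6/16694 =3/8347=   0.00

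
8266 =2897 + 5369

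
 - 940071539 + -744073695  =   - 1684145234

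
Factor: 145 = 5^1 * 29^1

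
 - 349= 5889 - 6238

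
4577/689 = 6  +  443/689= 6.64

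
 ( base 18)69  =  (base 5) 432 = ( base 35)3C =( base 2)1110101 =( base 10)117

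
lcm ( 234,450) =5850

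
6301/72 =6301/72 = 87.51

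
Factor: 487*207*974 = 2^1*3^2*23^1 *487^2 = 98187966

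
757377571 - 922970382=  - 165592811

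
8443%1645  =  218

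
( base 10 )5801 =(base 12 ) 3435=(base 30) 6DB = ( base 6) 42505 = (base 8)13251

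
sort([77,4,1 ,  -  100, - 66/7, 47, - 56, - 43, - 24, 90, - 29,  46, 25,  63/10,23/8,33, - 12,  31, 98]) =[ - 100, - 56, - 43, - 29, - 24, - 12, - 66/7 , 1,23/8,  4,63/10,25,31, 33,46,47,  77, 90,98 ] 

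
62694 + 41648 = 104342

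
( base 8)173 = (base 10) 123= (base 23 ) 58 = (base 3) 11120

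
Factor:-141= - 3^1 *47^1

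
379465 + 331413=710878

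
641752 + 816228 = 1457980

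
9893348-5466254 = 4427094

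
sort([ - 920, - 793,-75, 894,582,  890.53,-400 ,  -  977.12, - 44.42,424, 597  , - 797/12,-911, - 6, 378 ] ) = [ -977.12,-920,-911, - 793, - 400, -75 , - 797/12, - 44.42, - 6 , 378,424, 582, 597,890.53, 894 ] 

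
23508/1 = 23508 = 23508.00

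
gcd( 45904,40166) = 5738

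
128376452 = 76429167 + 51947285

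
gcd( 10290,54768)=42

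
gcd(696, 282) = 6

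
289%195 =94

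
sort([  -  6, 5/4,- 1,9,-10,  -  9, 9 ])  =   [ - 10, - 9 , - 6, - 1, 5/4 , 9,9 ]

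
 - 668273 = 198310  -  866583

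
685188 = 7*97884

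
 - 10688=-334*32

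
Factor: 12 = 2^2* 3^1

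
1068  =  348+720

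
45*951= 42795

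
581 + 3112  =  3693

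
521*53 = 27613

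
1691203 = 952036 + 739167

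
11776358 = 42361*278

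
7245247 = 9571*757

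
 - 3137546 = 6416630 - 9554176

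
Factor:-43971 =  - 3^1*14657^1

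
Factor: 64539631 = 13^1*821^1 * 6047^1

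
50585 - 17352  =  33233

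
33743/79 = 33743/79 = 427.13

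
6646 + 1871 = 8517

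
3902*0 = 0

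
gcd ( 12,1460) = 4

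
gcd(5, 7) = 1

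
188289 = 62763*3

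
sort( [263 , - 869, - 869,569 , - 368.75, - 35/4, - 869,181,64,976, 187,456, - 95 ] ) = [ - 869, - 869,  -  869 , - 368.75, - 95, - 35/4,  64,181, 187,263,  456,569,976]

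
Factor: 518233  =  518233^1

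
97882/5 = 97882/5 = 19576.40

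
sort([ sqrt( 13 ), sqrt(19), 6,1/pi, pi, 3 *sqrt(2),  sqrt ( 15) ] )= [1/pi,pi,sqrt( 13),sqrt( 15 ),3 *sqrt ( 2 ), sqrt( 19 ), 6 ] 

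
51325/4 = 12831 + 1/4 = 12831.25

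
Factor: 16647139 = 73^1*457^1*499^1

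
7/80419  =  7/80419=0.00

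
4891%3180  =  1711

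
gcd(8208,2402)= 2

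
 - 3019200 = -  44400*68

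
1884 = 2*942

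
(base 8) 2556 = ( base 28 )1LI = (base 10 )1390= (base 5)21030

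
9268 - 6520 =2748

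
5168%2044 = 1080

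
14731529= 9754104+4977425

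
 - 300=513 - 813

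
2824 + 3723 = 6547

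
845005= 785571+59434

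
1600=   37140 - 35540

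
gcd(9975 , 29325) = 75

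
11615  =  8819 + 2796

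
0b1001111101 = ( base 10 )637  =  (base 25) 10c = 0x27d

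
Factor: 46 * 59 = 2^1 * 23^1*59^1 = 2714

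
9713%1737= 1028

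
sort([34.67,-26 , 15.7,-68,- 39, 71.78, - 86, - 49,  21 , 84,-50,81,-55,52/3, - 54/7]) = [-86, - 68, - 55 , - 50, - 49,  -  39, - 26,-54/7, 15.7 , 52/3,21, 34.67,71.78,81,84] 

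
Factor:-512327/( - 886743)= 3^( - 2)*11^( - 1 )*13^( - 2 )*53^(-1)*541^1*947^1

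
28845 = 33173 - 4328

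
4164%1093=885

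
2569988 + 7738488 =10308476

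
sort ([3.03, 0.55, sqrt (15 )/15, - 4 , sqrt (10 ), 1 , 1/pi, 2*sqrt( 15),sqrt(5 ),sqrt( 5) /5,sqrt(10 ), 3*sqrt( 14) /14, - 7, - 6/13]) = [ - 7, - 4, - 6/13,sqrt( 15)/15, 1/pi, sqrt(5)/5,0.55,3*sqrt( 14 )/14, 1, sqrt( 5), 3.03, sqrt (10), sqrt (10 ), 2*sqrt ( 15) ] 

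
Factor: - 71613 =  - 3^2*73^1 * 109^1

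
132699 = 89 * 1491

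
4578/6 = 763=763.00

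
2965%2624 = 341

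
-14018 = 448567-462585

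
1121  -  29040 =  - 27919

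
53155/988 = 53 + 791/988 = 53.80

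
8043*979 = 7874097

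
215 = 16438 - 16223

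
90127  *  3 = 270381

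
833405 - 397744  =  435661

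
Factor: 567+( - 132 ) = 3^1*5^1*29^1  =  435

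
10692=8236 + 2456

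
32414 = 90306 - 57892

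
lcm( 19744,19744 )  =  19744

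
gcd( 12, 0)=12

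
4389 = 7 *627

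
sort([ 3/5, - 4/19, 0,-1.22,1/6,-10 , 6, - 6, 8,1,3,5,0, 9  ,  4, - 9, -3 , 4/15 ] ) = [ - 10,-9,-6,-3,  -  1.22,-4/19 , 0,0,1/6,4/15, 3/5,1,3,4, 5,6,8,9]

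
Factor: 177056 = 2^5 * 11^1*503^1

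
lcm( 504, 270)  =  7560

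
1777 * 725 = 1288325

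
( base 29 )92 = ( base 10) 263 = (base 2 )100000111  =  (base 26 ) A3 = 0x107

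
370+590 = 960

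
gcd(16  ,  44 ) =4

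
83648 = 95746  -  12098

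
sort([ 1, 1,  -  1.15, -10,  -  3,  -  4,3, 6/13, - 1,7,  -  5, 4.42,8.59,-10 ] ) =[  -  10, - 10,  -  5, - 4, - 3 , - 1.15, - 1, 6/13,1, 1, 3, 4.42, 7, 8.59] 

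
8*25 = 200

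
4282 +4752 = 9034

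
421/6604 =421/6604 = 0.06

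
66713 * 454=30287702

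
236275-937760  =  - 701485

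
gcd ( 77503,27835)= 1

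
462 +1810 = 2272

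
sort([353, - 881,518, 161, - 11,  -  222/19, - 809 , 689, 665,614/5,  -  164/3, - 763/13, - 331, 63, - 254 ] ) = [ - 881, - 809, -331, - 254, - 763/13, - 164/3, - 222/19, - 11, 63, 614/5,161,353,518, 665, 689]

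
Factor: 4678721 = 4678721^1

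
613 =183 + 430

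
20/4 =5 = 5.00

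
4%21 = 4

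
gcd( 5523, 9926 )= 7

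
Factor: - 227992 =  - 2^3* 28499^1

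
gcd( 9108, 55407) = 759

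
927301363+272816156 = 1200117519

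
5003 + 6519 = 11522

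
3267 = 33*99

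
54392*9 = 489528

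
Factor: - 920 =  - 2^3*5^1*23^1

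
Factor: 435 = 3^1*5^1*29^1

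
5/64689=5/64689 = 0.00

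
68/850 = 2/25 =0.08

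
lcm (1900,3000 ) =57000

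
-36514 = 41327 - 77841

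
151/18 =8 + 7/18 = 8.39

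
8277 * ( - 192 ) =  - 1589184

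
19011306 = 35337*538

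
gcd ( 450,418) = 2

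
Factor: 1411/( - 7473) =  - 3^ (-1 )*17^1 *47^( - 1 )*53^ (-1 ) * 83^1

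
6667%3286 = 95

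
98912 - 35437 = 63475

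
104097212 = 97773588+6323624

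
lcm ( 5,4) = 20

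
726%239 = 9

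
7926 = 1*7926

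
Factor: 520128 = 2^6*3^3 * 7^1*43^1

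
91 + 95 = 186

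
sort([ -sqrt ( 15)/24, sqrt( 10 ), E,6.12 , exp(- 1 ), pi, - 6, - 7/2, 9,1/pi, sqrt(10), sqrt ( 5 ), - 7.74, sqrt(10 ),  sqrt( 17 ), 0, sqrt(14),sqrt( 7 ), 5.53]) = [ - 7.74,-6, - 7/2,-sqrt(15 )/24, 0, 1/pi, exp(-1 ), sqrt (5 ),  sqrt( 7 ),  E,pi, sqrt(10 ),sqrt( 10),  sqrt ( 10), sqrt( 14), sqrt( 17), 5.53, 6.12, 9 ]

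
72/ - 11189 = -1 + 11117/11189 = - 0.01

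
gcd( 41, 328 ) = 41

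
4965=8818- 3853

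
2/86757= 2/86757  =  0.00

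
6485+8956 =15441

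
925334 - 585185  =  340149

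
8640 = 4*2160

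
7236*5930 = 42909480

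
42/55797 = 2/2657 = 0.00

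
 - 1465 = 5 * ( - 293 ) 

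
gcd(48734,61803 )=7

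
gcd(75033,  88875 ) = 9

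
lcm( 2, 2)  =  2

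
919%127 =30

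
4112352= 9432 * 436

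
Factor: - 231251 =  - 17^1*61^1*223^1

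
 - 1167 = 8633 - 9800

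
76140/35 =15228/7 = 2175.43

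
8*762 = 6096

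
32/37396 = 8/9349  =  0.00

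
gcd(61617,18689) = 1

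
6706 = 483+6223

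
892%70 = 52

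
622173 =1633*381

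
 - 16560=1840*( -9) 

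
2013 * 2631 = 5296203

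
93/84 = 31/28 = 1.11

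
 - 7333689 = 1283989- 8617678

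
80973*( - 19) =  - 1538487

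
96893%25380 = 20753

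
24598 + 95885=120483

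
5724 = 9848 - 4124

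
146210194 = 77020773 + 69189421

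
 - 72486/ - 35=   2071 + 1/35 = 2071.03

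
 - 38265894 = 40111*( - 954) 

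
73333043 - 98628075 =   -  25295032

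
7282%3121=1040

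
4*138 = 552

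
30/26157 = 10/8719 = 0.00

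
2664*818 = 2179152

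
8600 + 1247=9847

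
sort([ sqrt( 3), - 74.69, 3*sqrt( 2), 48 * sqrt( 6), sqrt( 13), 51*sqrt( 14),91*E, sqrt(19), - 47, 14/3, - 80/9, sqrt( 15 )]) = [ - 74.69,-47, - 80/9,sqrt (3 ),  sqrt( 13),sqrt(15), 3*sqrt( 2 ), sqrt( 19), 14/3 , 48 * sqrt( 6), 51 * sqrt( 14), 91*E]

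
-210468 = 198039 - 408507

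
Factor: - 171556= - 2^2*7^1*11^1*557^1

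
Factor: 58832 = 2^4 * 3677^1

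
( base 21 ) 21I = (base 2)1110011001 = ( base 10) 921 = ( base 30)10l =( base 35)qb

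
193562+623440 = 817002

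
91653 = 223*411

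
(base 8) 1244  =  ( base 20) 1DG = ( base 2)1010100100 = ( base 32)l4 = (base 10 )676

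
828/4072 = 207/1018 = 0.20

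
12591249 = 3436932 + 9154317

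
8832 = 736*12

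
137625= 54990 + 82635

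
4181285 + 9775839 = 13957124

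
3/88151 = 3/88151 = 0.00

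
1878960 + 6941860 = 8820820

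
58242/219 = 19414/73 = 265.95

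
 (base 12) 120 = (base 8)250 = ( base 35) 4S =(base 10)168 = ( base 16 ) A8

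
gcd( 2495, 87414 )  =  1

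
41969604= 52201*804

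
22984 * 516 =11859744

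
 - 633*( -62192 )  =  39367536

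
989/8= 989/8 =123.62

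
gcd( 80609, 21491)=1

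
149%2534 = 149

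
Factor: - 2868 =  -2^2*3^1 * 239^1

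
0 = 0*15306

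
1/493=1/493= 0.00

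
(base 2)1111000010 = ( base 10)962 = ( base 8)1702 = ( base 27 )18H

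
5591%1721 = 428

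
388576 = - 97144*( - 4 ) 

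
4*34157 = 136628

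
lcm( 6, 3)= 6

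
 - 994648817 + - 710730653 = -1705379470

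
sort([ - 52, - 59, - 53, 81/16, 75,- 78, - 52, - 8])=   [ - 78,- 59, - 53, - 52,-52,-8,81/16, 75]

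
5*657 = 3285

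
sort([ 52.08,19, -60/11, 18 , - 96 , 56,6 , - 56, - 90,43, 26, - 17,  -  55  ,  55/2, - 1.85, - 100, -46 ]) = [ - 100, - 96, - 90, - 56, - 55,-46,-17, - 60/11 , - 1.85, 6, 18, 19 , 26,55/2, 43, 52.08, 56]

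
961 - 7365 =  - 6404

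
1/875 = 1/875 =0.00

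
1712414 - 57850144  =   - 56137730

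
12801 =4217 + 8584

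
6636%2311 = 2014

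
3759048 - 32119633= -28360585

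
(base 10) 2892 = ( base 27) 3Q3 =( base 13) 1416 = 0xB4C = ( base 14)10a8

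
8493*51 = 433143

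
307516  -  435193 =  - 127677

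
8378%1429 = 1233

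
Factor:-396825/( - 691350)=2^( - 1)*13^1 * 37^1*419^( - 1 ) = 481/838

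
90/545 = 18/109 =0.17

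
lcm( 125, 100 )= 500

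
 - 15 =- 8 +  - 7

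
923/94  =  9 + 77/94 = 9.82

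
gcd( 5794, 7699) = 1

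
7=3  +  4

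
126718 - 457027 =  - 330309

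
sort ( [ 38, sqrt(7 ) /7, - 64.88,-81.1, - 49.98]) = [ - 81.1,-64.88 , - 49.98, sqrt( 7 ) /7,38]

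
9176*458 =4202608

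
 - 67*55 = -3685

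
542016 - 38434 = 503582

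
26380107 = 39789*663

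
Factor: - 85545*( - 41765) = 3572786925 = 3^2 * 5^2*1901^1*8353^1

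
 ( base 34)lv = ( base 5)10440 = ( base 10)745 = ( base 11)618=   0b1011101001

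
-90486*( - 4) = 361944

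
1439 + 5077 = 6516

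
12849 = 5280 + 7569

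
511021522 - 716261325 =-205239803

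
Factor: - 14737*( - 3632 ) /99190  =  2^3*5^( - 1)*7^ ( - 1)*13^ (  -  1)*109^(-1)*227^1*14737^1 = 26762392/49595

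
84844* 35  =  2969540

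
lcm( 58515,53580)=4447140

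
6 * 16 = 96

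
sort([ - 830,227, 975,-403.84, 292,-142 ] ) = [ - 830, - 403.84,  -  142,227 , 292, 975 ] 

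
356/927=356/927 = 0.38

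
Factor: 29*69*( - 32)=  - 2^5*3^1* 23^1*29^1  =  - 64032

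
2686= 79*34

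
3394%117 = 1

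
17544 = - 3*(  -  5848 )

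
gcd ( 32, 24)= 8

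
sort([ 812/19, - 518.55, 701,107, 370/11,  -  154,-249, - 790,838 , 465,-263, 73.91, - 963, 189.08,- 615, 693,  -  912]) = [  -  963, -912,-790,-615, - 518.55, -263, - 249, - 154,370/11, 812/19, 73.91, 107, 189.08, 465,693, 701, 838 ]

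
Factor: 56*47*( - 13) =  - 2^3*7^1*13^1*47^1 = - 34216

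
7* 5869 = 41083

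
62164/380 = 15541/95 = 163.59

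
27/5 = 27/5 = 5.40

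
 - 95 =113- 208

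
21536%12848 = 8688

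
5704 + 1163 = 6867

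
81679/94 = 81679/94 =868.93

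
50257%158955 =50257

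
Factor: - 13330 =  - 2^1 * 5^1*31^1 * 43^1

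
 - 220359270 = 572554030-792913300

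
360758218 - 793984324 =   -  433226106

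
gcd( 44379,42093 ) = 9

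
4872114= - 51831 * ( - 94 )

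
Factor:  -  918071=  - 7^1*11^1 * 11923^1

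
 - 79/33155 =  - 79/33155 = -0.00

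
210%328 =210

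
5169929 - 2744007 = 2425922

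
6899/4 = 6899/4 = 1724.75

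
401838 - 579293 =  - 177455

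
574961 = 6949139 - 6374178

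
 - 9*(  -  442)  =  3978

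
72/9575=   72/9575 = 0.01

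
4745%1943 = 859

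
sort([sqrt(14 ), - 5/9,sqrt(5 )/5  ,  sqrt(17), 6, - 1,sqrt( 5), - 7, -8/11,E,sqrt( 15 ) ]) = [ - 7, - 1,-8/11, - 5/9 , sqrt(5)/5, sqrt( 5) , E,sqrt ( 14), sqrt( 15 ),sqrt( 17), 6 ]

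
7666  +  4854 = 12520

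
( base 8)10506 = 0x1146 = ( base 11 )3360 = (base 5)120142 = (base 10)4422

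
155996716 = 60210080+95786636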